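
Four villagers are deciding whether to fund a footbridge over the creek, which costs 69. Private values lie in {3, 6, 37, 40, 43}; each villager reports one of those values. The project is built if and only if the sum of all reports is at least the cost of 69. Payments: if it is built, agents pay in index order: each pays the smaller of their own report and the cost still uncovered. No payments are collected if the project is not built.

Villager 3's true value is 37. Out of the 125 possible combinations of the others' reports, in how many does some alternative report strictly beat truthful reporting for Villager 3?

Others report (3, 37, 37): truth gives 8; report 3 gives 34 > 8. Violating.
Others report (3, 37, 40): truth gives 8; report 3 gives 34 > 8. Violating.
Others report (3, 37, 43): truth gives 8; report 3 gives 34 > 8. Violating.
Others report (3, 40, 37): truth gives 11; report 3 gives 34 > 11. Violating.
Others report (3, 3, 3): truth gives 0; no alternative beats it.
Others report (3, 3, 6): truth gives 0; no alternative beats it.
(Checking all 125 profiles: 36 have a profitable deviation, 89 do not.)

36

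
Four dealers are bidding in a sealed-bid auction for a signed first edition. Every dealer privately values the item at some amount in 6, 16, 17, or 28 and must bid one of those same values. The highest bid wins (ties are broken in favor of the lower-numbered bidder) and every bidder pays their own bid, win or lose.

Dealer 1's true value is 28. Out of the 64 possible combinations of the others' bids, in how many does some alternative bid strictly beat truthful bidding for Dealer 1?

Others bid (6, 6, 6): truth gives 0; bid 6 gives 22 > 0. Violating.
Others bid (6, 6, 16): truth gives 0; bid 16 gives 12 > 0. Violating.
Others bid (6, 6, 17): truth gives 0; bid 17 gives 11 > 0. Violating.
Others bid (6, 16, 6): truth gives 0; bid 16 gives 12 > 0. Violating.
Others bid (6, 6, 28): truth gives 0; no alternative beats it.
Others bid (6, 16, 28): truth gives 0; no alternative beats it.
(Checking all 64 profiles: 27 have a profitable deviation, 37 do not.)

27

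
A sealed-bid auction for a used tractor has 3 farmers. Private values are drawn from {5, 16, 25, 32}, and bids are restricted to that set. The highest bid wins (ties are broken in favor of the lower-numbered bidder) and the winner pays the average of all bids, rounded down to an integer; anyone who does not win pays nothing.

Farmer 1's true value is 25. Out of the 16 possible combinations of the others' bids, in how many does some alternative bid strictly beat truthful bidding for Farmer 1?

Others bid (5, 5): truth gives 14; bid 5 gives 20 > 14. Violating.
Others bid (5, 16): truth gives 10; bid 16 gives 13 > 10. Violating.
Others bid (5, 32): truth gives 0; bid 32 gives 2 > 0. Violating.
Others bid (16, 5): truth gives 10; bid 16 gives 13 > 10. Violating.
Others bid (5, 25): truth gives 7; no alternative beats it.
Others bid (16, 25): truth gives 3; no alternative beats it.
(Checking all 16 profiles: 6 have a profitable deviation, 10 do not.)

6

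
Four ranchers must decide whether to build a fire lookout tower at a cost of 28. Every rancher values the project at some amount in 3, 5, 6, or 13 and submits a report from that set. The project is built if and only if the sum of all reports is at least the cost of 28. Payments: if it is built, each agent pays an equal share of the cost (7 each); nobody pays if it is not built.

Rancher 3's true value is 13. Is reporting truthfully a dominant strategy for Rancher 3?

Check each profile of the others' reports and compare truth against every alternative report.
Others report (3, 3, 13): truth gives 6, best alternative gives 0.
Others report (3, 5, 13): truth gives 6, best alternative gives 0.
Others report (3, 6, 6): truth gives 6, best alternative gives 0.
Others report (3, 13, 3): truth gives 6, best alternative gives 0.
Others report (3, 13, 5): truth gives 6, best alternative gives 0.
Others report (5, 3, 13): truth gives 6, best alternative gives 0.
(Remaining 58 profiles checked similarly; truth is weakly best in each.)
In every case the truthful report is at least as good as any alternative, so it is a dominant strategy.

Yes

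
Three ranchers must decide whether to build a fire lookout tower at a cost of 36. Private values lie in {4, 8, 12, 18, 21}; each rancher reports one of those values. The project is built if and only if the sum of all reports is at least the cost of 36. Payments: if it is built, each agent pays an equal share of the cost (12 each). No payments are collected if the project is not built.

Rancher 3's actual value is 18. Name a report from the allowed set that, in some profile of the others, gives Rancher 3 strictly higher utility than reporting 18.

21

Suppose Rancher 1 reports 4 and Rancher 2 reports 12.
Report 18: project not built, utility 0.
Report 21: project built, pays 12, utility 18 - 12 = 6.
So reporting 21 beats truth here (6 > 0).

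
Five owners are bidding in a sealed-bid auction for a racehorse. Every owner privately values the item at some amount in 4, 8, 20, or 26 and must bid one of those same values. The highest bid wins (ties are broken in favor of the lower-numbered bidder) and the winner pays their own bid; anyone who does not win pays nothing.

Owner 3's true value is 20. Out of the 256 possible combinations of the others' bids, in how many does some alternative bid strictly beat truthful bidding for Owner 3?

Others bid (4, 4, 4, 4): truth gives 0; bid 8 gives 12 > 0. Violating.
Others bid (4, 4, 4, 8): truth gives 0; bid 8 gives 12 > 0. Violating.
Others bid (4, 4, 8, 4): truth gives 0; bid 8 gives 12 > 0. Violating.
Others bid (4, 4, 8, 8): truth gives 0; bid 8 gives 12 > 0. Violating.
Others bid (4, 4, 4, 20): truth gives 0; no alternative beats it.
Others bid (4, 4, 4, 26): truth gives 0; no alternative beats it.
(Checking all 256 profiles: 4 have a profitable deviation, 252 do not.)

4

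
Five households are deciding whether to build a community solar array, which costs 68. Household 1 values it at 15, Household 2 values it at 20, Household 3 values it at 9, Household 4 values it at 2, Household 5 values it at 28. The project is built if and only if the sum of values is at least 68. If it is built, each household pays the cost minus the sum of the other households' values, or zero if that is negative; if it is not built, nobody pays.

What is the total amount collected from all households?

48

Total value 74 ≥ cost 68, so it is built.
Household 1: others sum to 59; max(0, 68 - 59) = 9.
Household 2: others sum to 54; max(0, 68 - 54) = 14.
Household 3: others sum to 65; max(0, 68 - 65) = 3.
Household 4: others sum to 72; max(0, 68 - 72) = 0.
Household 5: others sum to 46; max(0, 68 - 46) = 22.
Total collected = 9 + 14 + 3 + 0 + 22 = 48.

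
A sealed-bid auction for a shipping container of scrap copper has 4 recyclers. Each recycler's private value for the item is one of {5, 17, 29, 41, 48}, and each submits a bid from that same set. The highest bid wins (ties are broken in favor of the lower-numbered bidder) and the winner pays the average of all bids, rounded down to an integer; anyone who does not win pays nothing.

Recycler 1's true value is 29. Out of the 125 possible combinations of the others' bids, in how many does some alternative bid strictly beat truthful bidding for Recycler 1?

Others bid (5, 5, 5): truth gives 18; bid 5 gives 24 > 18. Violating.
Others bid (5, 5, 17): truth gives 15; bid 17 gives 18 > 15. Violating.
Others bid (5, 5, 41): truth gives 0; bid 41 gives 6 > 0. Violating.
Others bid (5, 5, 48): truth gives 0; bid 48 gives 3 > 0. Violating.
Others bid (5, 5, 29): truth gives 12; no alternative beats it.
Others bid (5, 17, 29): truth gives 9; no alternative beats it.
(Checking all 125 profiles: 20 have a profitable deviation, 105 do not.)

20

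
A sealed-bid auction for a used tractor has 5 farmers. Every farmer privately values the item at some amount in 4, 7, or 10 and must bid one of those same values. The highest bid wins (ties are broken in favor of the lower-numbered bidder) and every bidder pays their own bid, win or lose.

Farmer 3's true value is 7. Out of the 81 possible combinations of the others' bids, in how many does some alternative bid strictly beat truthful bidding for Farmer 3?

77

Others bid (4, 4, 4, 10): truth gives -7; bid 10 gives -3 > -7. Violating.
Others bid (4, 4, 7, 10): truth gives -7; bid 10 gives -3 > -7. Violating.
Others bid (4, 4, 10, 4): truth gives -7; bid 10 gives -3 > -7. Violating.
Others bid (4, 4, 10, 7): truth gives -7; bid 10 gives -3 > -7. Violating.
Others bid (4, 4, 4, 4): truth gives 0; no alternative beats it.
Others bid (4, 4, 4, 7): truth gives 0; no alternative beats it.
(Checking all 81 profiles: 77 have a profitable deviation, 4 do not.)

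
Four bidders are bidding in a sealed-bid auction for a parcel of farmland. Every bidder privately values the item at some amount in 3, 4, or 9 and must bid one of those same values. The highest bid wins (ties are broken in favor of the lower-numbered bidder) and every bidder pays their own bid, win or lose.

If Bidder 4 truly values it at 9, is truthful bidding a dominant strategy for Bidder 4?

No

Consider the case where Bidder 1 bids 3, Bidder 2 bids 3 and Bidder 3 bids 3.
Truthful bid 9: wins, pays 9, utility 9 - 9 = 0.
Bid 4 instead: wins, pays 4, utility 9 - 4 = 5.
Since 5 > 0, bidding 4 is strictly better here, so truthful bidding is not dominant.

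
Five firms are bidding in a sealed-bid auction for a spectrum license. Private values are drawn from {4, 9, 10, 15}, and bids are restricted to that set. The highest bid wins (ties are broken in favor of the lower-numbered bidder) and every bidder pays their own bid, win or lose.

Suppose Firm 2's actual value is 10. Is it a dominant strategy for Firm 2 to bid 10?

Consider the case where Firm 1 bids 4, Firm 3 bids 4, Firm 4 bids 4 and Firm 5 bids 4.
Truthful bid 10: wins, pays 10, utility 10 - 10 = 0.
Bid 9 instead: wins, pays 9, utility 10 - 9 = 1.
Since 1 > 0, bidding 9 is strictly better here, so truthful bidding is not dominant.

No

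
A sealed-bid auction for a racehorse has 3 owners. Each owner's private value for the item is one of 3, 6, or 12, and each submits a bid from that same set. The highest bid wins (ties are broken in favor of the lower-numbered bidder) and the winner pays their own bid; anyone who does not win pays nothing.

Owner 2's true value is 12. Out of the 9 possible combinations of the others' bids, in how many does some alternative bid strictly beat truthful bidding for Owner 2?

2

Others bid (3, 3): truth gives 0; bid 6 gives 6 > 0. Violating.
Others bid (3, 6): truth gives 0; bid 6 gives 6 > 0. Violating.
Others bid (3, 12): truth gives 0; no alternative beats it.
Others bid (6, 3): truth gives 0; no alternative beats it.
(Checking all 9 profiles: 2 have a profitable deviation, 7 do not.)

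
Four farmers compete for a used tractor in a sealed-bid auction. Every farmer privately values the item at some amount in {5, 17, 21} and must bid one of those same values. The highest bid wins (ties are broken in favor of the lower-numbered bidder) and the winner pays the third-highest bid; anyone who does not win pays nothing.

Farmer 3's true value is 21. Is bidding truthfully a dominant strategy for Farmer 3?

Yes

Check each profile of the others' bids and compare truth against every alternative bid.
Others bid (5, 5, 21): truth gives 16, best alternative gives 0.
Others bid (5, 17, 5): truth gives 16, best alternative gives 0.
Others bid (17, 5, 5): truth gives 16, best alternative gives 0.
Others bid (5, 17, 17): truth gives 4, best alternative gives 0.
Others bid (5, 17, 21): truth gives 4, best alternative gives 0.
Others bid (17, 5, 17): truth gives 4, best alternative gives 0.
(Remaining 21 profiles checked similarly; truth is weakly best in each.)
In every case the truthful bid is at least as good as any alternative, so it is a dominant strategy.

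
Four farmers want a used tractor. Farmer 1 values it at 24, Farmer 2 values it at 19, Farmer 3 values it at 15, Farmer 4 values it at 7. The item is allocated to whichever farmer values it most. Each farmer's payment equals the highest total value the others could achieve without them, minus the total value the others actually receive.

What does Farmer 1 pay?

19

Farmer 1 has the highest value and receives the item.
Without Farmer 1, the item would go to the next-highest value, 19, so the others could achieve 19.
With Farmer 1 present and winning, the others receive nothing, so their total is 0.
Payment = 19 - 0 = 19.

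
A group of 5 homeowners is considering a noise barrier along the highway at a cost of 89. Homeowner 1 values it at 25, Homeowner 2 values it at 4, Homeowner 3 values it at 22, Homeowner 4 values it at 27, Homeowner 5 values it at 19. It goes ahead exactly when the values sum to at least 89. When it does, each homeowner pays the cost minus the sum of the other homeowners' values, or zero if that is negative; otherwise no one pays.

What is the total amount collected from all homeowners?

Total value 97 ≥ cost 89, so it is built.
Homeowner 1: others sum to 72; max(0, 89 - 72) = 17.
Homeowner 2: others sum to 93; max(0, 89 - 93) = 0.
Homeowner 3: others sum to 75; max(0, 89 - 75) = 14.
Homeowner 4: others sum to 70; max(0, 89 - 70) = 19.
Homeowner 5: others sum to 78; max(0, 89 - 78) = 11.
Total collected = 17 + 0 + 14 + 19 + 11 = 61.

61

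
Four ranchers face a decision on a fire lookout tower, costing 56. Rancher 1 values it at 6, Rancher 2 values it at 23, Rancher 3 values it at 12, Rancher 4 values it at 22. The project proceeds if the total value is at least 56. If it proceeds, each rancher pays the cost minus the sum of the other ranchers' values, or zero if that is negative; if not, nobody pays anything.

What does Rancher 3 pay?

5

Total value 63 ≥ cost 56, so the project is built.
The other ranchers' values sum to 51.
Cost minus that sum is 56 - 51 = 5.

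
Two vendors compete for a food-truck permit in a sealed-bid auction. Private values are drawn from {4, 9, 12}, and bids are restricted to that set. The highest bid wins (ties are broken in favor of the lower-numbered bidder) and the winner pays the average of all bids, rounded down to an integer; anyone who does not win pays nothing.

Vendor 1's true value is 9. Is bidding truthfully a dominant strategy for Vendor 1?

No

Consider the case where Vendor 2 bids 4.
Truthful bid 9: wins, pays 6, utility 9 - 6 = 3.
Bid 4 instead: wins, pays 4, utility 9 - 4 = 5.
Since 5 > 3, bidding 4 is strictly better here, so truthful bidding is not dominant.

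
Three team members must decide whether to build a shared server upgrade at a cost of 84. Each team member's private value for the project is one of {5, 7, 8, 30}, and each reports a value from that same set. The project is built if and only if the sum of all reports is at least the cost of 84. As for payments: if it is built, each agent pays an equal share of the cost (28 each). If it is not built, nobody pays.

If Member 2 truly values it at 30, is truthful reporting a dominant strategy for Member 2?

Check each profile of the others' reports and compare truth against every alternative report.
Others report (30, 30): truth gives 2, best alternative gives 0.
Others report (5, 5): truth gives 0, best alternative gives 0.
Others report (5, 7): truth gives 0, best alternative gives 0.
Others report (5, 8): truth gives 0, best alternative gives 0.
Others report (5, 30): truth gives 0, best alternative gives 0.
Others report (7, 5): truth gives 0, best alternative gives 0.
(Remaining 10 profiles checked similarly; truth is weakly best in each.)
In every case the truthful report is at least as good as any alternative, so it is a dominant strategy.

Yes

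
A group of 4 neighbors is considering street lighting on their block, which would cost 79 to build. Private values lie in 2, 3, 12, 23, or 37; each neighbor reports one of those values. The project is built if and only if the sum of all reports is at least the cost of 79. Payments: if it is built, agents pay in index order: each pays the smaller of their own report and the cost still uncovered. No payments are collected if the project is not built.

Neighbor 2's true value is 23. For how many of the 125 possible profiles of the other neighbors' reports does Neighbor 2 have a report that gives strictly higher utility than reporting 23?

Others report (2, 37, 37): truth gives 0; report 3 gives 20 > 0. Violating.
Others report (3, 37, 37): truth gives 0; report 2 gives 21 > 0. Violating.
Others report (12, 23, 37): truth gives 0; report 12 gives 11 > 0. Violating.
Others report (12, 37, 23): truth gives 0; report 12 gives 11 > 0. Violating.
Others report (2, 2, 2): truth gives 0; no alternative beats it.
Others report (2, 2, 3): truth gives 0; no alternative beats it.
(Checking all 125 profiles: 23 have a profitable deviation, 102 do not.)

23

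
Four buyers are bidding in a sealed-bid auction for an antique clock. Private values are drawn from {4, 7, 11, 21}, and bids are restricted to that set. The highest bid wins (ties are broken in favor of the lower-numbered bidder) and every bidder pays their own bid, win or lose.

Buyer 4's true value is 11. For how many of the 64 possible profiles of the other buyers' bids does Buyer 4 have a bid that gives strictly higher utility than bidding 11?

Others bid (4, 4, 4): truth gives 0; bid 7 gives 4 > 0. Violating.
Others bid (4, 4, 11): truth gives -11; bid 4 gives -4 > -11. Violating.
Others bid (4, 4, 21): truth gives -11; bid 4 gives -4 > -11. Violating.
Others bid (4, 7, 11): truth gives -11; bid 4 gives -4 > -11. Violating.
Others bid (4, 4, 7): truth gives 0; no alternative beats it.
Others bid (4, 7, 4): truth gives 0; no alternative beats it.
(Checking all 64 profiles: 57 have a profitable deviation, 7 do not.)

57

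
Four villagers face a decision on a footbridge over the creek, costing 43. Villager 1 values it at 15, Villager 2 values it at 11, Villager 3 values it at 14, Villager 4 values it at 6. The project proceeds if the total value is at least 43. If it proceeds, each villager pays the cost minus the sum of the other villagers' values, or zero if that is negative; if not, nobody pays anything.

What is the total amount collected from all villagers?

34

Total value 46 ≥ cost 43, so it is built.
Villager 1: others sum to 31; max(0, 43 - 31) = 12.
Villager 2: others sum to 35; max(0, 43 - 35) = 8.
Villager 3: others sum to 32; max(0, 43 - 32) = 11.
Villager 4: others sum to 40; max(0, 43 - 40) = 3.
Total collected = 12 + 8 + 11 + 3 = 34.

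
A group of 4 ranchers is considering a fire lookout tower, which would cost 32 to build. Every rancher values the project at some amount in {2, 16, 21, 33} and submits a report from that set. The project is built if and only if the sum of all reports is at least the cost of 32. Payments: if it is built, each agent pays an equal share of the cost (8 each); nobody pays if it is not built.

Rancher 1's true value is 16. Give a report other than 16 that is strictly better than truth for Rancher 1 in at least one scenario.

Suppose Rancher 2 reports 2, Rancher 3 reports 2 and Rancher 4 reports 2.
Report 16: project not built, utility 0.
Report 33: project built, pays 8, utility 16 - 8 = 8.
So reporting 33 beats truth here (8 > 0).

33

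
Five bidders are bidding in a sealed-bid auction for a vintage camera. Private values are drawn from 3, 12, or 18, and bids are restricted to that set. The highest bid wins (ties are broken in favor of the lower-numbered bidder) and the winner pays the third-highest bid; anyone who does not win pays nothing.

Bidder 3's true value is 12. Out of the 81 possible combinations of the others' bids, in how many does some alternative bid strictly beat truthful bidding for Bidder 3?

4

Others bid (3, 3, 3, 18): truth gives 0; bid 18 gives 9 > 0. Violating.
Others bid (3, 3, 18, 3): truth gives 0; bid 18 gives 9 > 0. Violating.
Others bid (3, 12, 3, 3): truth gives 0; bid 18 gives 9 > 0. Violating.
Others bid (12, 3, 3, 3): truth gives 0; bid 18 gives 9 > 0. Violating.
Others bid (3, 3, 3, 3): truth gives 9; no alternative beats it.
Others bid (3, 3, 3, 12): truth gives 9; no alternative beats it.
(Checking all 81 profiles: 4 have a profitable deviation, 77 do not.)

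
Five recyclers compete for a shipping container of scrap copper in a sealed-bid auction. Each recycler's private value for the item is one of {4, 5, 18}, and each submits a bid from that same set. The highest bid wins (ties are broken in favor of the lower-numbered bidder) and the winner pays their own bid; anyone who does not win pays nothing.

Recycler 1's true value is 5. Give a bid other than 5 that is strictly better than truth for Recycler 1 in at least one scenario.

4

Suppose Recycler 2 bids 4, Recycler 3 bids 4, Recycler 4 bids 4 and Recycler 5 bids 4.
Bid 5: wins, pays 5, utility 5 - 5 = 0.
Bid 4: wins, pays 4, utility 5 - 4 = 1.
So bidding 4 beats truth here (1 > 0).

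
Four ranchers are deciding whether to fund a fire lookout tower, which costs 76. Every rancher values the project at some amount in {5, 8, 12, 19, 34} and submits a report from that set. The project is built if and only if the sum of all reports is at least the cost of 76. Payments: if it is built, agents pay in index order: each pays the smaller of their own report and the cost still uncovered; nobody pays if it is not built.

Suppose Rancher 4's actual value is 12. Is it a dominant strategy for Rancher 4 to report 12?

Yes

Check each profile of the others' reports and compare truth against every alternative report.
Others report (8, 34, 34): truth gives 12, best alternative gives 12.
Others report (12, 34, 34): truth gives 12, best alternative gives 12.
Others report (19, 34, 34): truth gives 12, best alternative gives 12.
Others report (34, 8, 34): truth gives 12, best alternative gives 12.
Others report (34, 12, 34): truth gives 12, best alternative gives 12.
Others report (34, 19, 34): truth gives 12, best alternative gives 12.
(Remaining 119 profiles checked similarly; truth is weakly best in each.)
In every case the truthful report is at least as good as any alternative, so it is a dominant strategy.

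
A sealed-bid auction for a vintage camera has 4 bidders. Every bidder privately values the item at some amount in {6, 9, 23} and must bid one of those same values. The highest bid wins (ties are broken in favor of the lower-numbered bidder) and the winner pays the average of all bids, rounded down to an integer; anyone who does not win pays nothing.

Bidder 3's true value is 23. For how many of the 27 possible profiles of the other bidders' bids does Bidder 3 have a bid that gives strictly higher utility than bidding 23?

Others bid (6, 6, 6): truth gives 13; bid 9 gives 17 > 13. Violating.
Others bid (6, 6, 9): truth gives 12; bid 9 gives 16 > 12. Violating.
Others bid (6, 6, 23): truth gives 9; no alternative beats it.
Others bid (6, 9, 6): truth gives 12; no alternative beats it.
(Checking all 27 profiles: 2 have a profitable deviation, 25 do not.)

2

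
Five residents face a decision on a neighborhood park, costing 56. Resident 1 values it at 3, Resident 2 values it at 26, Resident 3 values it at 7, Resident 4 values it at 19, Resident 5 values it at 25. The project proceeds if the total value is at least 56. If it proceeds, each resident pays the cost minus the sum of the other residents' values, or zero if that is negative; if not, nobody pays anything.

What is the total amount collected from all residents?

Total value 80 ≥ cost 56, so it is built.
Resident 1: others sum to 77; max(0, 56 - 77) = 0.
Resident 2: others sum to 54; max(0, 56 - 54) = 2.
Resident 3: others sum to 73; max(0, 56 - 73) = 0.
Resident 4: others sum to 61; max(0, 56 - 61) = 0.
Resident 5: others sum to 55; max(0, 56 - 55) = 1.
Total collected = 0 + 2 + 0 + 0 + 1 = 3.

3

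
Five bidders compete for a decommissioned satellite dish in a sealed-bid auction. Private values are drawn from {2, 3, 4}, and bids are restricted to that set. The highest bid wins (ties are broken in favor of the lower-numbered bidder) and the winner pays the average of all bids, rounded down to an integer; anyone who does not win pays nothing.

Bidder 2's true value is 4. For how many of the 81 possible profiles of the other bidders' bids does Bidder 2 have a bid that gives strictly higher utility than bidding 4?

1

Others bid (2, 3, 3, 3): truth gives 1; bid 3 gives 2 > 1. Violating.
Others bid (2, 2, 2, 2): truth gives 2; no alternative beats it.
Others bid (2, 2, 2, 3): truth gives 2; no alternative beats it.
(Checking all 81 profiles: 1 has a profitable deviation, 80 do not.)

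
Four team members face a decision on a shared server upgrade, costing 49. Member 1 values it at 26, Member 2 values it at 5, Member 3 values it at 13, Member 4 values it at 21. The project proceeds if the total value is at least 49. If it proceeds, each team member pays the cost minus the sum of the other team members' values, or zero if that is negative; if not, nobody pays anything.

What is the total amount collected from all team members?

15

Total value 65 ≥ cost 49, so it is built.
Member 1: others sum to 39; max(0, 49 - 39) = 10.
Member 2: others sum to 60; max(0, 49 - 60) = 0.
Member 3: others sum to 52; max(0, 49 - 52) = 0.
Member 4: others sum to 44; max(0, 49 - 44) = 5.
Total collected = 10 + 0 + 0 + 5 = 15.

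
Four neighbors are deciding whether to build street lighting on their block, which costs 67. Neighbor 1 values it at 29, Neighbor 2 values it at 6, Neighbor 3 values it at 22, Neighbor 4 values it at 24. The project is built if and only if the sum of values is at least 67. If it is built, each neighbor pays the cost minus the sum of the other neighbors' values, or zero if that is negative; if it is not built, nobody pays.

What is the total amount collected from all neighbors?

33

Total value 81 ≥ cost 67, so it is built.
Neighbor 1: others sum to 52; max(0, 67 - 52) = 15.
Neighbor 2: others sum to 75; max(0, 67 - 75) = 0.
Neighbor 3: others sum to 59; max(0, 67 - 59) = 8.
Neighbor 4: others sum to 57; max(0, 67 - 57) = 10.
Total collected = 15 + 0 + 8 + 10 = 33.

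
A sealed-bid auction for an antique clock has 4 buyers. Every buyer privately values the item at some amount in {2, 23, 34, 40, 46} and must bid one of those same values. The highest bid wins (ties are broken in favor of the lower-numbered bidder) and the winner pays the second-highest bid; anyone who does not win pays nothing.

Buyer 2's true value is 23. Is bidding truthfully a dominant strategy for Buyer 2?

Check each profile of the others' bids and compare truth against every alternative bid.
Others bid (2, 2, 2): truth gives 21, best alternative gives 21.
Others bid (2, 2, 23): truth gives 0, best alternative gives 0.
Others bid (2, 2, 34): truth gives 0, best alternative gives 0.
Others bid (2, 2, 40): truth gives 0, best alternative gives 0.
Others bid (2, 2, 46): truth gives 0, best alternative gives 0.
Others bid (2, 23, 2): truth gives 0, best alternative gives 0.
(Remaining 119 profiles checked similarly; truth is weakly best in each.)
In every case the truthful bid is at least as good as any alternative, so it is a dominant strategy.

Yes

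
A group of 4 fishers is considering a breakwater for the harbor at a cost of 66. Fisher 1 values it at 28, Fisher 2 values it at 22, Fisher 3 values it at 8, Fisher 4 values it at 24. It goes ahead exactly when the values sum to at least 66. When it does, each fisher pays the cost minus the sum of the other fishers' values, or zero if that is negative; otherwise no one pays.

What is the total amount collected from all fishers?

Total value 82 ≥ cost 66, so it is built.
Fisher 1: others sum to 54; max(0, 66 - 54) = 12.
Fisher 2: others sum to 60; max(0, 66 - 60) = 6.
Fisher 3: others sum to 74; max(0, 66 - 74) = 0.
Fisher 4: others sum to 58; max(0, 66 - 58) = 8.
Total collected = 12 + 6 + 0 + 8 = 26.

26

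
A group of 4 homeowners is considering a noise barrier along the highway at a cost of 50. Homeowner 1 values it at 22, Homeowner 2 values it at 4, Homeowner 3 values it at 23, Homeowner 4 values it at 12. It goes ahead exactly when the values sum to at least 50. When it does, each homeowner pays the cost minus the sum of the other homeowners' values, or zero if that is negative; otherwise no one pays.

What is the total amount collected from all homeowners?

24

Total value 61 ≥ cost 50, so it is built.
Homeowner 1: others sum to 39; max(0, 50 - 39) = 11.
Homeowner 2: others sum to 57; max(0, 50 - 57) = 0.
Homeowner 3: others sum to 38; max(0, 50 - 38) = 12.
Homeowner 4: others sum to 49; max(0, 50 - 49) = 1.
Total collected = 11 + 0 + 12 + 1 = 24.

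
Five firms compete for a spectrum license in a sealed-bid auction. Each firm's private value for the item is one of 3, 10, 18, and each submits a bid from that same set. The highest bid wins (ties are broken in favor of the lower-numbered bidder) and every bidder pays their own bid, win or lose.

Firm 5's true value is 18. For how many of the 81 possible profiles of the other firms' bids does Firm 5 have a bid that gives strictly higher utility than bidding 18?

66

Others bid (3, 3, 3, 3): truth gives 0; bid 10 gives 8 > 0. Violating.
Others bid (3, 3, 3, 18): truth gives -18; bid 3 gives -3 > -18. Violating.
Others bid (3, 3, 10, 18): truth gives -18; bid 3 gives -3 > -18. Violating.
Others bid (3, 3, 18, 3): truth gives -18; bid 3 gives -3 > -18. Violating.
Others bid (3, 3, 3, 10): truth gives 0; no alternative beats it.
Others bid (3, 3, 10, 3): truth gives 0; no alternative beats it.
(Checking all 81 profiles: 66 have a profitable deviation, 15 do not.)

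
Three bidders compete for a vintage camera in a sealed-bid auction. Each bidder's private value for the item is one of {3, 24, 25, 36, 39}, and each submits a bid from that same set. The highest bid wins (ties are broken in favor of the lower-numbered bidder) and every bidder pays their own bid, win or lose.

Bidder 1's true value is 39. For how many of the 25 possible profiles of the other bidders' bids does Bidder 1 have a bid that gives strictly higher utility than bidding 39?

16

Others bid (3, 3): truth gives 0; bid 3 gives 36 > 0. Violating.
Others bid (3, 24): truth gives 0; bid 24 gives 15 > 0. Violating.
Others bid (3, 25): truth gives 0; bid 25 gives 14 > 0. Violating.
Others bid (3, 36): truth gives 0; bid 36 gives 3 > 0. Violating.
Others bid (3, 39): truth gives 0; no alternative beats it.
Others bid (24, 39): truth gives 0; no alternative beats it.
(Checking all 25 profiles: 16 have a profitable deviation, 9 do not.)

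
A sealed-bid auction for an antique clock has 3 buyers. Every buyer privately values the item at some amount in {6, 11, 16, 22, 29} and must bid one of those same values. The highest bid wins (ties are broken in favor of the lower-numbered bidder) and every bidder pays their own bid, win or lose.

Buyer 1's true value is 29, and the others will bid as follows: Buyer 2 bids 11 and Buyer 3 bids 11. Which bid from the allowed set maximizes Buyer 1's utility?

Bid 6: loses but pays 6, utility -6.
Bid 11: wins, pays 11, utility 29 - 11 = 18.
Bid 16: wins, pays 16, utility 29 - 16 = 13.
Bid 22: wins, pays 22, utility 29 - 22 = 7.
Bid 29: wins, pays 29, utility 29 - 29 = 0.
The best choice is 11 with utility 18.

11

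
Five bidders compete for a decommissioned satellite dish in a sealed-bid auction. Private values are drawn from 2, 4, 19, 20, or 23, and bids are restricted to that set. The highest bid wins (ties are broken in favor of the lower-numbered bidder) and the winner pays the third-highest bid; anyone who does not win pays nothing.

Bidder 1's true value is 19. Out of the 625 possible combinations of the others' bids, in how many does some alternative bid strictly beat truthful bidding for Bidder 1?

64

Others bid (2, 2, 2, 20): truth gives 0; bid 20 gives 17 > 0. Violating.
Others bid (2, 2, 2, 23): truth gives 0; bid 23 gives 17 > 0. Violating.
Others bid (2, 2, 4, 20): truth gives 0; bid 20 gives 15 > 0. Violating.
Others bid (2, 2, 4, 23): truth gives 0; bid 23 gives 15 > 0. Violating.
Others bid (2, 2, 2, 2): truth gives 17; no alternative beats it.
Others bid (2, 2, 2, 4): truth gives 17; no alternative beats it.
(Checking all 625 profiles: 64 have a profitable deviation, 561 do not.)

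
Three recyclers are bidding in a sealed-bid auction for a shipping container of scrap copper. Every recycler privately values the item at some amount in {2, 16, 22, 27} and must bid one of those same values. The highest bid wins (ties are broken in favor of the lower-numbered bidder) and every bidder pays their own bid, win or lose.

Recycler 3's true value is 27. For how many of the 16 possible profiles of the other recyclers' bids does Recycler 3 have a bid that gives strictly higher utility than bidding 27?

11

Others bid (2, 2): truth gives 0; bid 16 gives 11 > 0. Violating.
Others bid (2, 16): truth gives 0; bid 22 gives 5 > 0. Violating.
Others bid (2, 27): truth gives -27; bid 2 gives -2 > -27. Violating.
Others bid (16, 2): truth gives 0; bid 22 gives 5 > 0. Violating.
Others bid (2, 22): truth gives 0; no alternative beats it.
Others bid (16, 22): truth gives 0; no alternative beats it.
(Checking all 16 profiles: 11 have a profitable deviation, 5 do not.)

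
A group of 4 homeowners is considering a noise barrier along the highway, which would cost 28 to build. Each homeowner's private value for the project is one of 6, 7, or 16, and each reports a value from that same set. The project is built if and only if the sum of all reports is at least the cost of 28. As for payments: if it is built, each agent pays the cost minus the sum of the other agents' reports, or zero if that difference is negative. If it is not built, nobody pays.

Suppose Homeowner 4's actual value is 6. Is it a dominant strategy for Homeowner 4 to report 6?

Yes

Check each profile of the others' reports and compare truth against every alternative report.
Others report (7, 7, 7): truth gives 0, best alternative gives -1.
Others report (6, 6, 16): truth gives 6, best alternative gives 6.
Others report (6, 7, 16): truth gives 6, best alternative gives 6.
Others report (6, 16, 6): truth gives 6, best alternative gives 6.
Others report (6, 16, 7): truth gives 6, best alternative gives 6.
Others report (6, 16, 16): truth gives 6, best alternative gives 6.
(Remaining 21 profiles checked similarly; truth is weakly best in each.)
In every case the truthful report is at least as good as any alternative, so it is a dominant strategy.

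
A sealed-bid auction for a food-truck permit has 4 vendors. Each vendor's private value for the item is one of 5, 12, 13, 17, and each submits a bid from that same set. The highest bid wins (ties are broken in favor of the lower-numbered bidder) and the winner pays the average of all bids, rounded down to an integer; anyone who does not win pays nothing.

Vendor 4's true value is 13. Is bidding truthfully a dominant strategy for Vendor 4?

No

Consider the case where Vendor 1 bids 5, Vendor 2 bids 5 and Vendor 3 bids 5.
Truthful bid 13: wins, pays 7, utility 13 - 7 = 6.
Bid 12 instead: wins, pays 6, utility 13 - 6 = 7.
Since 7 > 6, bidding 12 is strictly better here, so truthful bidding is not dominant.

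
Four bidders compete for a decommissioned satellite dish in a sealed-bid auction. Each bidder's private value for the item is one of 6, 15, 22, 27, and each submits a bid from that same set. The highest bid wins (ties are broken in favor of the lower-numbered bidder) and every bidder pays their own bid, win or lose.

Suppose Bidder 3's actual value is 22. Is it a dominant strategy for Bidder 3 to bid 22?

No

Consider the case where Bidder 1 bids 6, Bidder 2 bids 6 and Bidder 4 bids 6.
Truthful bid 22: wins, pays 22, utility 22 - 22 = 0.
Bid 15 instead: wins, pays 15, utility 22 - 15 = 7.
Since 7 > 0, bidding 15 is strictly better here, so truthful bidding is not dominant.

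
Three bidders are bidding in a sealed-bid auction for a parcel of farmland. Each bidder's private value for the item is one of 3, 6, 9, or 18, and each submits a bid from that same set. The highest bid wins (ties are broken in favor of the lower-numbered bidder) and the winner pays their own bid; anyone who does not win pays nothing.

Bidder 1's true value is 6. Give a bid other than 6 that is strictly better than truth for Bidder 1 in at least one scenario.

3

Suppose Bidder 2 bids 3 and Bidder 3 bids 3.
Bid 6: wins, pays 6, utility 6 - 6 = 0.
Bid 3: wins, pays 3, utility 6 - 3 = 3.
So bidding 3 beats truth here (3 > 0).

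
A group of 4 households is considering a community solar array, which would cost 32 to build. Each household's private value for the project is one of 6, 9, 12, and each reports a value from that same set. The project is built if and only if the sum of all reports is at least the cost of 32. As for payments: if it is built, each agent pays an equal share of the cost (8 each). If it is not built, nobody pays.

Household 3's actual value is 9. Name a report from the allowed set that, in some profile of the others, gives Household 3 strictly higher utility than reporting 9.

Suppose Household 1 reports 6, Household 2 reports 6 and Household 4 reports 9.
Report 9: project not built, utility 0.
Report 12: project built, pays 8, utility 9 - 8 = 1.
So reporting 12 beats truth here (1 > 0).

12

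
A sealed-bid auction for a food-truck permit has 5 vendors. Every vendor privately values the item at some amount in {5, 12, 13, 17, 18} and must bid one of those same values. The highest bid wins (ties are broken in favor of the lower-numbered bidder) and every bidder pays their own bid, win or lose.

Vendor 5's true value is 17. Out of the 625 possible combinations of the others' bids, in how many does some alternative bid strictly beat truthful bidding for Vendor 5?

560

Others bid (5, 5, 5, 5): truth gives 0; bid 12 gives 5 > 0. Violating.
Others bid (5, 5, 5, 12): truth gives 0; bid 13 gives 4 > 0. Violating.
Others bid (5, 5, 5, 17): truth gives -17; bid 18 gives -1 > -17. Violating.
Others bid (5, 5, 5, 18): truth gives -17; bid 5 gives -5 > -17. Violating.
Others bid (5, 5, 5, 13): truth gives 0; no alternative beats it.
Others bid (5, 5, 12, 13): truth gives 0; no alternative beats it.
(Checking all 625 profiles: 560 have a profitable deviation, 65 do not.)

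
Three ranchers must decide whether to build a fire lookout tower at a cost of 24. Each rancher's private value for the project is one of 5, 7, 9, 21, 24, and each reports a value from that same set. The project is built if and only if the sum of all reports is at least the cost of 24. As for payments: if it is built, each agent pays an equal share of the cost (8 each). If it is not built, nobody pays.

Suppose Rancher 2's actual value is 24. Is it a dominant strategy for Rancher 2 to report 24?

Yes

Check each profile of the others' reports and compare truth against every alternative report.
Others report (5, 5): truth gives 16, best alternative gives 16.
Others report (5, 7): truth gives 16, best alternative gives 16.
Others report (5, 9): truth gives 16, best alternative gives 16.
Others report (5, 21): truth gives 16, best alternative gives 16.
Others report (5, 24): truth gives 16, best alternative gives 16.
Others report (7, 5): truth gives 16, best alternative gives 16.
(Remaining 19 profiles checked similarly; truth is weakly best in each.)
In every case the truthful report is at least as good as any alternative, so it is a dominant strategy.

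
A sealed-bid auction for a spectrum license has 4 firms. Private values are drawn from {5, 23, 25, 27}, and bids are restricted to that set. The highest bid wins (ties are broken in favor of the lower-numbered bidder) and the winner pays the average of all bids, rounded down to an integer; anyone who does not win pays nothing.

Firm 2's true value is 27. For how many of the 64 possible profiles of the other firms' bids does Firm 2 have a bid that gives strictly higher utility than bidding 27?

11

Others bid (5, 5, 5): truth gives 17; bid 23 gives 18 > 17. Violating.
Others bid (5, 5, 23): truth gives 12; bid 23 gives 13 > 12. Violating.
Others bid (5, 23, 5): truth gives 12; bid 23 gives 13 > 12. Violating.
Others bid (5, 23, 23): truth gives 8; bid 23 gives 9 > 8. Violating.
Others bid (5, 5, 25): truth gives 12; no alternative beats it.
Others bid (5, 5, 27): truth gives 11; no alternative beats it.
(Checking all 64 profiles: 11 have a profitable deviation, 53 do not.)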